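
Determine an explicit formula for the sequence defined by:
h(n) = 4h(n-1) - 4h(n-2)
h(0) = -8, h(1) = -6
Characteristic equation: x² - 4x + 4 = 0, which is (x - (2))².
Repeated root r = 2.
General solution: h(n) = (A + Bn)·(2)^n.
From h(0) = -8: A = -8.
From h(1) = -6: (A + B)·(2) = -6 ⇒ B = 5.
So h(n) = \left(5 n - 8\right) \cdot (2)^n.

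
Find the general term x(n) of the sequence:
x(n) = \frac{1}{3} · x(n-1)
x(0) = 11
Pure geometric recurrence with ratio \frac{1}{3}.
By induction x(n) = x(0) · (\frac{1}{3})^n = 11 \cdot 3^{- n}.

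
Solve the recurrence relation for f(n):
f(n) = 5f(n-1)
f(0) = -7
This is a homogeneous first-order recurrence with ratio 5.
By induction f(n) = f(0) · (5)^n = - 7 \cdot 5^{n}.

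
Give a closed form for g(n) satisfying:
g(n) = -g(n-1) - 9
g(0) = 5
First-order linear non-homogeneous.
Homogeneous solution: g_h(n) = A·(-1)^n.
Try constant particular solution g_p = K: K = -K - 9 ⇒ K = - \frac{9}{2}.
General: g(n) = A·(-1)^n - \frac{9}{2}.
Apply g(0) = 5: A - \frac{9}{2} = 5 ⇒ A = \frac{19}{2}.
So g(n) = \frac{19 \left(-1\right)^{n}}{2} - \frac{9}{2}.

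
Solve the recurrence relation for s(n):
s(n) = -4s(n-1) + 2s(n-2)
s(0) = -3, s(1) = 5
Characteristic equation: x² + 4x - 2 = 0.
Discriminant Δ = (-4)² + 4·(2) = 24.
Roots r₁,₂ = (-4 ± √24)/2, so r₁ = -2 + \sqrt{6}, r₂ = - \sqrt{6} - 2.
General solution: s(n) = A·r₁^n + B·r₂^n.
From the initial conditions, A + B = -3 and r₁A + r₂B = 5.
Since r₁ - r₂ = √24: A = (5 - (-3)r₂)/√24 = - \frac{3}{2} - \frac{\sqrt{6}}{12}, and B = -3 - A = - \frac{3}{2} + \frac{\sqrt{6}}{12}.
So s(n) = \left(- \frac{3}{2} - \frac{\sqrt{6}}{12}\right)\left(-2 + \sqrt{6}\right)^n + \left(- \frac{3}{2} + \frac{\sqrt{6}}{12}\right)\left(- \sqrt{6} - 2\right)^n.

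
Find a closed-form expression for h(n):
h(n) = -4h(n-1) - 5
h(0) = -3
First-order linear non-homogeneous.
Homogeneous solution: h_h(n) = A·(-4)^n.
Try constant particular solution h_p = K: K = -4K - 5 ⇒ K = -1.
General: h(n) = A·(-4)^n - 1.
Apply h(0) = -3: A - 1 = -3 ⇒ A = -2.
So h(n) = - 2 \left(-4\right)^{n} - 1.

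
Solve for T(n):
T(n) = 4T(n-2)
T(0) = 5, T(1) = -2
Characteristic equation: x² - 4 = 0, which factors as (x - (-2))(x - (2)) = 0.
Roots r₁ = -2, r₂ = 2 (distinct).
General solution: T(n) = A·(-2)^n + B·(2)^n.
From T(0) = 5: A + B = 5.
From T(1) = -2: -2A + 2B = -2.
Solving: A = 3, B = 2.
So T(n) = 3 \left(-2\right)^{n} + 2 \cdot 2^{n}.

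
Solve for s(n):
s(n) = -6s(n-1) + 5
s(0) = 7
First-order linear non-homogeneous.
Homogeneous solution: s_h(n) = A·(-6)^n.
Try constant particular solution s_p = K: K = -6K + 5 ⇒ K = \frac{5}{7}.
General: s(n) = A·(-6)^n + \frac{5}{7}.
Apply s(0) = 7: A + \frac{5}{7} = 7 ⇒ A = \frac{44}{7}.
So s(n) = \frac{44 \left(-6\right)^{n}}{7} + \frac{5}{7}.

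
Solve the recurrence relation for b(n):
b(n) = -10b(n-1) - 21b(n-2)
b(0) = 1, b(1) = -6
Characteristic equation: x² + 10x + 21 = 0, which factors as (x - (-7))(x - (-3)) = 0.
Roots r₁ = -7, r₂ = -3 (distinct).
General solution: b(n) = A·(-7)^n + B·(-3)^n.
From b(0) = 1: A + B = 1.
From b(1) = -6: -7A - 3B = -6.
Solving: A = \frac{3}{4}, B = \frac{1}{4}.
So b(n) = \frac{\left(-3\right)^{n}}{4} + \frac{3 \left(-7\right)^{n}}{4}.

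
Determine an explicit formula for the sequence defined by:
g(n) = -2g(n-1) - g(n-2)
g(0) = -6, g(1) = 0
Characteristic equation: x² + 2x + 1 = 0, which is (x - (-1))².
Repeated root r = -1.
General solution: g(n) = (A + Bn)·(-1)^n.
From g(0) = -6: A = -6.
From g(1) = 0: (A + B)·(-1) = 0 ⇒ B = 6.
So g(n) = \left(6 n - 6\right) \cdot (-1)^n.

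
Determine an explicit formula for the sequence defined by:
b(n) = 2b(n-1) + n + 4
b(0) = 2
First-order linear with linear forcing.
Homogeneous solution: b_h(n) = A·(2)^n.
Try particular b_p(n) = pn + q. Substituting:
  pn + q = 2(p(n-1) + q) + n + 4.
Matching the n-coefficient: p = 2p + 1 ⇒ p = -1.
Matching constants: q = -2p + 2q + 4 ⇒ q = -6.
General: b(n) = A·(2)^n - n - 6.
Apply b(0) = 2: A - 6 = 2 ⇒ A = 8.
So b(n) = 8 \cdot 2^{n} - n - 6.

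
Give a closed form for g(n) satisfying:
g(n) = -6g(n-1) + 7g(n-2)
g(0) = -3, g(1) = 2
Characteristic equation: x² + 6x - 7 = 0, which factors as (x - (1))(x - (-7)) = 0.
Roots r₁ = 1, r₂ = -7 (distinct).
General solution: g(n) = A·(1)^n + B·(-7)^n.
From g(0) = -3: A + B = -3.
From g(1) = 2: A - 7B = 2.
Solving: A = - \frac{19}{8}, B = - \frac{5}{8}.
So g(n) = - \frac{5 \left(-7\right)^{n}}{8} - \frac{19}{8}.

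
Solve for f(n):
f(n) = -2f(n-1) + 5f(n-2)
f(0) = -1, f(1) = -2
Characteristic equation: x² + 2x - 5 = 0.
Discriminant Δ = (-2)² + 4·(5) = 24.
Roots r₁,₂ = (-2 ± √24)/2, so r₁ = -1 + \sqrt{6}, r₂ = - \sqrt{6} - 1.
General solution: f(n) = A·r₁^n + B·r₂^n.
From the initial conditions, A + B = -1 and r₁A + r₂B = -2.
Since r₁ - r₂ = √24: A = (-2 - (-1)r₂)/√24 = - \frac{\sqrt{6}}{4} - \frac{1}{2}, and B = -1 - A = - \frac{1}{2} + \frac{\sqrt{6}}{4}.
So f(n) = \left(- \frac{\sqrt{6}}{4} - \frac{1}{2}\right)\left(-1 + \sqrt{6}\right)^n + \left(- \frac{1}{2} + \frac{\sqrt{6}}{4}\right)\left(- \sqrt{6} - 1\right)^n.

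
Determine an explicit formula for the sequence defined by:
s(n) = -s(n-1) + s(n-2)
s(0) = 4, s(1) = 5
Characteristic equation: x² + x - 1 = 0.
Discriminant Δ = (-1)² + 4·(1) = 5.
Roots r₁,₂ = (-1 ± √5)/2, so r₁ = - \frac{1}{2} + \frac{\sqrt{5}}{2}, r₂ = - \frac{\sqrt{5}}{2} - \frac{1}{2}.
General solution: s(n) = A·r₁^n + B·r₂^n.
From the initial conditions, A + B = 4 and r₁A + r₂B = 5.
Since r₁ - r₂ = √5: A = (5 - (4)r₂)/√5 = 2 + \frac{7 \sqrt{5}}{5}, and B = 4 - A = 2 - \frac{7 \sqrt{5}}{5}.
So s(n) = \left(2 + \frac{7 \sqrt{5}}{5}\right)\left(- \frac{1}{2} + \frac{\sqrt{5}}{2}\right)^n + \left(2 - \frac{7 \sqrt{5}}{5}\right)\left(- \frac{\sqrt{5}}{2} - \frac{1}{2}\right)^n.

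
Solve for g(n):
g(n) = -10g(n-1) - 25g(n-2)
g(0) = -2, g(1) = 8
Characteristic equation: x² + 10x + 25 = 0, which is (x - (-5))².
Repeated root r = -5.
General solution: g(n) = (A + Bn)·(-5)^n.
From g(0) = -2: A = -2.
From g(1) = 8: (A + B)·(-5) = 8 ⇒ B = \frac{2}{5}.
So g(n) = \left(\frac{2 n}{5} - 2\right) \cdot (-5)^n.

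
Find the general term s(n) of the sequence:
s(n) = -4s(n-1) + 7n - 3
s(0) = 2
First-order linear with linear forcing.
Homogeneous solution: s_h(n) = A·(-4)^n.
Try particular s_p(n) = pn + q. Substituting:
  pn + q = -4(p(n-1) + q) + 7n - 3.
Matching the n-coefficient: p = -4p + 7 ⇒ p = \frac{7}{5}.
Matching constants: q = 4p - 4q - 3 ⇒ q = \frac{13}{25}.
General: s(n) = A·(-4)^n + \frac{7 n}{5} + \frac{13}{25}.
Apply s(0) = 2: A + \frac{13}{25} = 2 ⇒ A = \frac{37}{25}.
So s(n) = \frac{37 \left(-4\right)^{n}}{25} + \frac{7 n}{5} + \frac{13}{25}.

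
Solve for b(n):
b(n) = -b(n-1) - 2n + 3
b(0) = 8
First-order linear with linear forcing.
Homogeneous solution: b_h(n) = A·(-1)^n.
Try particular b_p(n) = pn + q. Substituting:
  pn + q = -(p(n-1) + q) - 2n + 3.
Matching the n-coefficient: p = -p - 2 ⇒ p = -1.
Matching constants: q = p - q + 3 ⇒ q = 1.
General: b(n) = A·(-1)^n - n + 1.
Apply b(0) = 8: A + 1 = 8 ⇒ A = 7.
So b(n) = 7 \left(-1\right)^{n} - n + 1.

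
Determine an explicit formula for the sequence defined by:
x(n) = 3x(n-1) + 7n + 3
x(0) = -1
First-order linear with linear forcing.
Homogeneous solution: x_h(n) = A·(3)^n.
Try particular x_p(n) = pn + q. Substituting:
  pn + q = 3(p(n-1) + q) + 7n + 3.
Matching the n-coefficient: p = 3p + 7 ⇒ p = - \frac{7}{2}.
Matching constants: q = -3p + 3q + 3 ⇒ q = - \frac{27}{4}.
General: x(n) = A·(3)^n - \frac{7 n}{2} - \frac{27}{4}.
Apply x(0) = -1: A - \frac{27}{4} = -1 ⇒ A = \frac{23}{4}.
So x(n) = \frac{23 \cdot 3^{n}}{4} - \frac{7 n}{2} - \frac{27}{4}.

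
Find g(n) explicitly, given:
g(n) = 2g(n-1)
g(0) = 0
This is a homogeneous first-order recurrence with ratio 2.
By induction g(n) = g(0) · (2)^n = 0.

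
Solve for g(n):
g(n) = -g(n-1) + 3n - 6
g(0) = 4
First-order linear with linear forcing.
Homogeneous solution: g_h(n) = A·(-1)^n.
Try particular g_p(n) = pn + q. Substituting:
  pn + q = -(p(n-1) + q) + 3n - 6.
Matching the n-coefficient: p = -p + 3 ⇒ p = \frac{3}{2}.
Matching constants: q = p - q - 6 ⇒ q = - \frac{9}{4}.
General: g(n) = A·(-1)^n + \frac{3 n}{2} - \frac{9}{4}.
Apply g(0) = 4: A - \frac{9}{4} = 4 ⇒ A = \frac{25}{4}.
So g(n) = \frac{25 \left(-1\right)^{n}}{4} + \frac{3 n}{2} - \frac{9}{4}.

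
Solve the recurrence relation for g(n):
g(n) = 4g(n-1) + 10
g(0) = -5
First-order linear non-homogeneous.
Homogeneous solution: g_h(n) = A·(4)^n.
Try constant particular solution g_p = K: K = 4K + 10 ⇒ K = - \frac{10}{3}.
General: g(n) = A·(4)^n - \frac{10}{3}.
Apply g(0) = -5: A - \frac{10}{3} = -5 ⇒ A = - \frac{5}{3}.
So g(n) = - \frac{5 \cdot 4^{n}}{3} - \frac{10}{3}.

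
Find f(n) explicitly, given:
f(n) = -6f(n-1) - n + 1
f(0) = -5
First-order linear with linear forcing.
Homogeneous solution: f_h(n) = A·(-6)^n.
Try particular f_p(n) = pn + q. Substituting:
  pn + q = -6(p(n-1) + q) - n + 1.
Matching the n-coefficient: p = -6p - 1 ⇒ p = - \frac{1}{7}.
Matching constants: q = 6p - 6q + 1 ⇒ q = \frac{1}{49}.
General: f(n) = A·(-6)^n - \frac{n}{7} + \frac{1}{49}.
Apply f(0) = -5: A + \frac{1}{49} = -5 ⇒ A = - \frac{246}{49}.
So f(n) = - \frac{246 \left(-6\right)^{n}}{49} - \frac{n}{7} + \frac{1}{49}.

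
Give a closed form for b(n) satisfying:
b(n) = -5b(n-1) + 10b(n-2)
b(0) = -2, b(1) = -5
Characteristic equation: x² + 5x - 10 = 0.
Discriminant Δ = (-5)² + 4·(10) = 65.
Roots r₁,₂ = (-5 ± √65)/2, so r₁ = - \frac{5}{2} + \frac{\sqrt{65}}{2}, r₂ = - \frac{\sqrt{65}}{2} - \frac{5}{2}.
General solution: b(n) = A·r₁^n + B·r₂^n.
From the initial conditions, A + B = -2 and r₁A + r₂B = -5.
Since r₁ - r₂ = √65: A = (-5 - (-2)r₂)/√65 = - \frac{2 \sqrt{65}}{13} - 1, and B = -2 - A = -1 + \frac{2 \sqrt{65}}{13}.
So b(n) = \left(- \frac{2 \sqrt{65}}{13} - 1\right)\left(- \frac{5}{2} + \frac{\sqrt{65}}{2}\right)^n + \left(-1 + \frac{2 \sqrt{65}}{13}\right)\left(- \frac{\sqrt{65}}{2} - \frac{5}{2}\right)^n.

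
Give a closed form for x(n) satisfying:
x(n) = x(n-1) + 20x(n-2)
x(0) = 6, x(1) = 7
Characteristic equation: x² - x - 20 = 0, which factors as (x - (-4))(x - (5)) = 0.
Roots r₁ = -4, r₂ = 5 (distinct).
General solution: x(n) = A·(-4)^n + B·(5)^n.
From x(0) = 6: A + B = 6.
From x(1) = 7: -4A + 5B = 7.
Solving: A = \frac{23}{9}, B = \frac{31}{9}.
So x(n) = \frac{23 \left(-4\right)^{n}}{9} + \frac{31 \cdot 5^{n}}{9}.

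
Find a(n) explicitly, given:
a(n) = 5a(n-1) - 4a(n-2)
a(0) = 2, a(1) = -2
Characteristic equation: x² - 5x + 4 = 0, which factors as (x - (4))(x - (1)) = 0.
Roots r₁ = 4, r₂ = 1 (distinct).
General solution: a(n) = A·(4)^n + B·(1)^n.
From a(0) = 2: A + B = 2.
From a(1) = -2: 4A + B = -2.
Solving: A = - \frac{4}{3}, B = \frac{10}{3}.
So a(n) = \frac{10}{3} - \frac{4 \cdot 4^{n}}{3}.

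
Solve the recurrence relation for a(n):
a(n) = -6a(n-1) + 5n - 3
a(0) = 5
First-order linear with linear forcing.
Homogeneous solution: a_h(n) = A·(-6)^n.
Try particular a_p(n) = pn + q. Substituting:
  pn + q = -6(p(n-1) + q) + 5n - 3.
Matching the n-coefficient: p = -6p + 5 ⇒ p = \frac{5}{7}.
Matching constants: q = 6p - 6q - 3 ⇒ q = \frac{9}{49}.
General: a(n) = A·(-6)^n + \frac{5 n}{7} + \frac{9}{49}.
Apply a(0) = 5: A + \frac{9}{49} = 5 ⇒ A = \frac{236}{49}.
So a(n) = \frac{236 \left(-6\right)^{n}}{49} + \frac{5 n}{7} + \frac{9}{49}.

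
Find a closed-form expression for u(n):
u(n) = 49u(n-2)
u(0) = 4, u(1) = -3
Characteristic equation: x² - 49 = 0, which factors as (x - (7))(x - (-7)) = 0.
Roots r₁ = 7, r₂ = -7 (distinct).
General solution: u(n) = A·(7)^n + B·(-7)^n.
From u(0) = 4: A + B = 4.
From u(1) = -3: 7A - 7B = -3.
Solving: A = \frac{25}{14}, B = \frac{31}{14}.
So u(n) = \frac{31 \left(-7\right)^{n}}{14} + \frac{25 \cdot 7^{n}}{14}.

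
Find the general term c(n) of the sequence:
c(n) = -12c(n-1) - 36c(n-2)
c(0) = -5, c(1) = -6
Characteristic equation: x² + 12x + 36 = 0, which is (x - (-6))².
Repeated root r = -6.
General solution: c(n) = (A + Bn)·(-6)^n.
From c(0) = -5: A = -5.
From c(1) = -6: (A + B)·(-6) = -6 ⇒ B = 6.
So c(n) = \left(6 n - 5\right) \cdot (-6)^n.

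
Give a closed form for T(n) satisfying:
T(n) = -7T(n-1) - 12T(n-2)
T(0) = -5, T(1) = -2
Characteristic equation: x² + 7x + 12 = 0, which factors as (x - (-4))(x - (-3)) = 0.
Roots r₁ = -4, r₂ = -3 (distinct).
General solution: T(n) = A·(-4)^n + B·(-3)^n.
From T(0) = -5: A + B = -5.
From T(1) = -2: -4A - 3B = -2.
Solving: A = 17, B = -22.
So T(n) = - 22 \left(-3\right)^{n} + 17 \left(-4\right)^{n}.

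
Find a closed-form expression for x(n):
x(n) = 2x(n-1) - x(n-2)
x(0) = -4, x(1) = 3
Characteristic equation: x² - 2x + 1 = 0, which is (x - (1))².
Repeated root r = 1.
General solution: x(n) = (A + Bn)·(1)^n.
From x(0) = -4: A = -4.
From x(1) = 3: (A + B)·(1) = 3 ⇒ B = 7.
So x(n) = \left(7 n - 4\right) \cdot (1)^n.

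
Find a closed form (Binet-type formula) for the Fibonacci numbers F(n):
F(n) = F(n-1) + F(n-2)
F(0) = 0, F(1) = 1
This is the Fibonacci sequence.
Characteristic equation: x² - x - 1 = 0; roots r₁ = \frac{1}{2} + \frac{\sqrt{5}}{2}, r₂ = \frac{1}{2} - \frac{\sqrt{5}}{2}.
General: F(n) = A·r₁^n + B·r₂^n. Solving with F(0)=0, F(1)=1 gives A = \frac{\sqrt{5}}{5}, B = - \frac{\sqrt{5}}{5}.
So F(n) = \frac{2^{- n} \sqrt{5} \left(- \left(1 - \sqrt{5}\right)^{n} + \left(1 + \sqrt{5}\right)^{n}\right)}{5}.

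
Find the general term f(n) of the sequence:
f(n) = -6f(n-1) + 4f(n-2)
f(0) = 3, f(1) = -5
Characteristic equation: x² + 6x - 4 = 0.
Discriminant Δ = (-6)² + 4·(4) = 52.
Roots r₁,₂ = (-6 ± √52)/2, so r₁ = -3 + \sqrt{13}, r₂ = - \sqrt{13} - 3.
General solution: f(n) = A·r₁^n + B·r₂^n.
From the initial conditions, A + B = 3 and r₁A + r₂B = -5.
Since r₁ - r₂ = √52: A = (-5 - (3)r₂)/√52 = \frac{2 \sqrt{13}}{13} + \frac{3}{2}, and B = 3 - A = \frac{3}{2} - \frac{2 \sqrt{13}}{13}.
So f(n) = \left(\frac{2 \sqrt{13}}{13} + \frac{3}{2}\right)\left(-3 + \sqrt{13}\right)^n + \left(\frac{3}{2} - \frac{2 \sqrt{13}}{13}\right)\left(- \sqrt{13} - 3\right)^n.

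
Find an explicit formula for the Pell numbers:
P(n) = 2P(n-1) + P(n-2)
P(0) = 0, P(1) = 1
This is the Pell sequence.
Characteristic equation: x² - 2x - 1 = 0; roots r₁ = 1 + \sqrt{2}, r₂ = 1 - \sqrt{2}.
General: P(n) = A·r₁^n + B·r₂^n. Solving with P(0)=0, P(1)=1 gives A = \frac{\sqrt{2}}{4}, B = - \frac{\sqrt{2}}{4}.
So P(n) = \frac{\sqrt{2} \left(- \left(1 - \sqrt{2}\right)^{n} + \left(1 + \sqrt{2}\right)^{n}\right)}{4}.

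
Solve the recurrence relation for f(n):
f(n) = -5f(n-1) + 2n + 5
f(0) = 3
First-order linear with linear forcing.
Homogeneous solution: f_h(n) = A·(-5)^n.
Try particular f_p(n) = pn + q. Substituting:
  pn + q = -5(p(n-1) + q) + 2n + 5.
Matching the n-coefficient: p = -5p + 2 ⇒ p = \frac{1}{3}.
Matching constants: q = 5p - 5q + 5 ⇒ q = \frac{10}{9}.
General: f(n) = A·(-5)^n + \frac{n}{3} + \frac{10}{9}.
Apply f(0) = 3: A + \frac{10}{9} = 3 ⇒ A = \frac{17}{9}.
So f(n) = \frac{17 \left(-5\right)^{n}}{9} + \frac{n}{3} + \frac{10}{9}.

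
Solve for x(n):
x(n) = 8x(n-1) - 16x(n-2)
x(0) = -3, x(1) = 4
Characteristic equation: x² - 8x + 16 = 0, which is (x - (4))².
Repeated root r = 4.
General solution: x(n) = (A + Bn)·(4)^n.
From x(0) = -3: A = -3.
From x(1) = 4: (A + B)·(4) = 4 ⇒ B = 4.
So x(n) = \left(4 n - 3\right) \cdot (4)^n.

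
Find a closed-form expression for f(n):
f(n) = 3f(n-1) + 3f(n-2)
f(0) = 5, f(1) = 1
Characteristic equation: x² - 3x - 3 = 0.
Discriminant Δ = (3)² + 4·(3) = 21.
Roots r₁,₂ = (3 ± √21)/2, so r₁ = \frac{3}{2} + \frac{\sqrt{21}}{2}, r₂ = \frac{3}{2} - \frac{\sqrt{21}}{2}.
General solution: f(n) = A·r₁^n + B·r₂^n.
From the initial conditions, A + B = 5 and r₁A + r₂B = 1.
Since r₁ - r₂ = √21: A = (1 - (5)r₂)/√21 = \frac{5}{2} - \frac{13 \sqrt{21}}{42}, and B = 5 - A = \frac{13 \sqrt{21}}{42} + \frac{5}{2}.
So f(n) = \left(\frac{5}{2} - \frac{13 \sqrt{21}}{42}\right)\left(\frac{3}{2} + \frac{\sqrt{21}}{2}\right)^n + \left(\frac{13 \sqrt{21}}{42} + \frac{5}{2}\right)\left(\frac{3}{2} - \frac{\sqrt{21}}{2}\right)^n.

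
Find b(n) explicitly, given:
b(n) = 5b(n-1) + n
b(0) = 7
First-order linear with linear forcing.
Homogeneous solution: b_h(n) = A·(5)^n.
Try particular b_p(n) = pn + q. Substituting:
  pn + q = 5(p(n-1) + q) + n.
Matching the n-coefficient: p = 5p + 1 ⇒ p = - \frac{1}{4}.
Matching constants: q = -5p + 5q ⇒ q = - \frac{5}{16}.
General: b(n) = A·(5)^n - \frac{n}{4} - \frac{5}{16}.
Apply b(0) = 7: A - \frac{5}{16} = 7 ⇒ A = \frac{117}{16}.
So b(n) = \frac{117 \cdot 5^{n}}{16} - \frac{n}{4} - \frac{5}{16}.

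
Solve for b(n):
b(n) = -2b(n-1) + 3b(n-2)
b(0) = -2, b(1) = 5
Characteristic equation: x² + 2x - 3 = 0, which factors as (x - (-3))(x - (1)) = 0.
Roots r₁ = -3, r₂ = 1 (distinct).
General solution: b(n) = A·(-3)^n + B·(1)^n.
From b(0) = -2: A + B = -2.
From b(1) = 5: -3A + B = 5.
Solving: A = - \frac{7}{4}, B = - \frac{1}{4}.
So b(n) = - \frac{7 \left(-3\right)^{n}}{4} - \frac{1}{4}.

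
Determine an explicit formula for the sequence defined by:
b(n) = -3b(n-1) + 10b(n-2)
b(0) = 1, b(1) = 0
Characteristic equation: x² + 3x - 10 = 0, which factors as (x - (2))(x - (-5)) = 0.
Roots r₁ = 2, r₂ = -5 (distinct).
General solution: b(n) = A·(2)^n + B·(-5)^n.
From b(0) = 1: A + B = 1.
From b(1) = 0: 2A - 5B = 0.
Solving: A = \frac{5}{7}, B = \frac{2}{7}.
So b(n) = \frac{2 \left(-5\right)^{n}}{7} + \frac{5 \cdot 2^{n}}{7}.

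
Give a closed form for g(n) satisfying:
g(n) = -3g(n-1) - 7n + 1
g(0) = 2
First-order linear with linear forcing.
Homogeneous solution: g_h(n) = A·(-3)^n.
Try particular g_p(n) = pn + q. Substituting:
  pn + q = -3(p(n-1) + q) - 7n + 1.
Matching the n-coefficient: p = -3p - 7 ⇒ p = - \frac{7}{4}.
Matching constants: q = 3p - 3q + 1 ⇒ q = - \frac{17}{16}.
General: g(n) = A·(-3)^n - \frac{7 n}{4} - \frac{17}{16}.
Apply g(0) = 2: A - \frac{17}{16} = 2 ⇒ A = \frac{49}{16}.
So g(n) = \frac{49 \left(-3\right)^{n}}{16} - \frac{7 n}{4} - \frac{17}{16}.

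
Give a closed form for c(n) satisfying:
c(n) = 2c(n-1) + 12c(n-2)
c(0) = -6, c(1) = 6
Characteristic equation: x² - 2x - 12 = 0.
Discriminant Δ = (2)² + 4·(12) = 52.
Roots r₁,₂ = (2 ± √52)/2, so r₁ = 1 + \sqrt{13}, r₂ = 1 - \sqrt{13}.
General solution: c(n) = A·r₁^n + B·r₂^n.
From the initial conditions, A + B = -6 and r₁A + r₂B = 6.
Since r₁ - r₂ = √52: A = (6 - (-6)r₂)/√52 = -3 + \frac{6 \sqrt{13}}{13}, and B = -6 - A = -3 - \frac{6 \sqrt{13}}{13}.
So c(n) = \left(-3 + \frac{6 \sqrt{13}}{13}\right)\left(1 + \sqrt{13}\right)^n + \left(-3 - \frac{6 \sqrt{13}}{13}\right)\left(1 - \sqrt{13}\right)^n.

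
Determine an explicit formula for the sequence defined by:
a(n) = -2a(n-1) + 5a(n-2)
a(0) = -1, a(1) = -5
Characteristic equation: x² + 2x - 5 = 0.
Discriminant Δ = (-2)² + 4·(5) = 24.
Roots r₁,₂ = (-2 ± √24)/2, so r₁ = -1 + \sqrt{6}, r₂ = - \sqrt{6} - 1.
General solution: a(n) = A·r₁^n + B·r₂^n.
From the initial conditions, A + B = -1 and r₁A + r₂B = -5.
Since r₁ - r₂ = √24: A = (-5 - (-1)r₂)/√24 = - \frac{\sqrt{6}}{2} - \frac{1}{2}, and B = -1 - A = - \frac{1}{2} + \frac{\sqrt{6}}{2}.
So a(n) = \left(- \frac{\sqrt{6}}{2} - \frac{1}{2}\right)\left(-1 + \sqrt{6}\right)^n + \left(- \frac{1}{2} + \frac{\sqrt{6}}{2}\right)\left(- \sqrt{6} - 1\right)^n.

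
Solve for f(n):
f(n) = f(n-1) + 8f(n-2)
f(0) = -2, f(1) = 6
Characteristic equation: x² - x - 8 = 0.
Discriminant Δ = (1)² + 4·(8) = 33.
Roots r₁,₂ = (1 ± √33)/2, so r₁ = \frac{1}{2} + \frac{\sqrt{33}}{2}, r₂ = \frac{1}{2} - \frac{\sqrt{33}}{2}.
General solution: f(n) = A·r₁^n + B·r₂^n.
From the initial conditions, A + B = -2 and r₁A + r₂B = 6.
Since r₁ - r₂ = √33: A = (6 - (-2)r₂)/√33 = -1 + \frac{7 \sqrt{33}}{33}, and B = -2 - A = - \frac{7 \sqrt{33}}{33} - 1.
So f(n) = \left(-1 + \frac{7 \sqrt{33}}{33}\right)\left(\frac{1}{2} + \frac{\sqrt{33}}{2}\right)^n + \left(- \frac{7 \sqrt{33}}{33} - 1\right)\left(\frac{1}{2} - \frac{\sqrt{33}}{2}\right)^n.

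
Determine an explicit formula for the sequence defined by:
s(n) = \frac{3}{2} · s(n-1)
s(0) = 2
Pure geometric recurrence with ratio \frac{3}{2}.
By induction s(n) = s(0) · (\frac{3}{2})^n = 2 \left(\frac{3}{2}\right)^{n}.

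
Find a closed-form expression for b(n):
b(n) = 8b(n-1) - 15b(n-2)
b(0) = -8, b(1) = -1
Characteristic equation: x² - 8x + 15 = 0, which factors as (x - (3))(x - (5)) = 0.
Roots r₁ = 3, r₂ = 5 (distinct).
General solution: b(n) = A·(3)^n + B·(5)^n.
From b(0) = -8: A + B = -8.
From b(1) = -1: 3A + 5B = -1.
Solving: A = - \frac{39}{2}, B = \frac{23}{2}.
So b(n) = - \frac{39 \cdot 3^{n}}{2} + \frac{23 \cdot 5^{n}}{2}.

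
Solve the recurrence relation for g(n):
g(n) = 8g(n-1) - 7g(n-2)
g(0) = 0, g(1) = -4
Characteristic equation: x² - 8x + 7 = 0, which factors as (x - (7))(x - (1)) = 0.
Roots r₁ = 7, r₂ = 1 (distinct).
General solution: g(n) = A·(7)^n + B·(1)^n.
From g(0) = 0: A + B = 0.
From g(1) = -4: 7A + B = -4.
Solving: A = - \frac{2}{3}, B = \frac{2}{3}.
So g(n) = \frac{2}{3} - \frac{2 \cdot 7^{n}}{3}.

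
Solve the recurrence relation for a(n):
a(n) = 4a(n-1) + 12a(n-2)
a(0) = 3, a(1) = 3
Characteristic equation: x² - 4x - 12 = 0, which factors as (x - (-2))(x - (6)) = 0.
Roots r₁ = -2, r₂ = 6 (distinct).
General solution: a(n) = A·(-2)^n + B·(6)^n.
From a(0) = 3: A + B = 3.
From a(1) = 3: -2A + 6B = 3.
Solving: A = \frac{15}{8}, B = \frac{9}{8}.
So a(n) = \frac{15 \left(-2\right)^{n}}{8} + \frac{9 \cdot 6^{n}}{8}.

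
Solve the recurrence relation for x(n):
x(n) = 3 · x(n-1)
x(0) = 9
Pure geometric recurrence with ratio 3.
By induction x(n) = x(0) · (3)^n = 9 \cdot 3^{n}.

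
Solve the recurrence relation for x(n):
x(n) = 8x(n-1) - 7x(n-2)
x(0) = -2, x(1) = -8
Characteristic equation: x² - 8x + 7 = 0, which factors as (x - (1))(x - (7)) = 0.
Roots r₁ = 1, r₂ = 7 (distinct).
General solution: x(n) = A·(1)^n + B·(7)^n.
From x(0) = -2: A + B = -2.
From x(1) = -8: A + 7B = -8.
Solving: A = -1, B = -1.
So x(n) = - 7^{n} - 1.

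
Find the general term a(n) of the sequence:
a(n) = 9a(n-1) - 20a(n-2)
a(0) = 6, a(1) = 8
Characteristic equation: x² - 9x + 20 = 0, which factors as (x - (4))(x - (5)) = 0.
Roots r₁ = 4, r₂ = 5 (distinct).
General solution: a(n) = A·(4)^n + B·(5)^n.
From a(0) = 6: A + B = 6.
From a(1) = 8: 4A + 5B = 8.
Solving: A = 22, B = -16.
So a(n) = 22 \cdot 4^{n} - 16 \cdot 5^{n}.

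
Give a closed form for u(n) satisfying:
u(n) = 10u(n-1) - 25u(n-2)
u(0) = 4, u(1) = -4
Characteristic equation: x² - 10x + 25 = 0, which is (x - (5))².
Repeated root r = 5.
General solution: u(n) = (A + Bn)·(5)^n.
From u(0) = 4: A = 4.
From u(1) = -4: (A + B)·(5) = -4 ⇒ B = - \frac{24}{5}.
So u(n) = \left(4 - \frac{24 n}{5}\right) \cdot (5)^n.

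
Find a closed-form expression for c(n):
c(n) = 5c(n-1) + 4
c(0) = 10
First-order linear non-homogeneous.
Homogeneous solution: c_h(n) = A·(5)^n.
Try constant particular solution c_p = K: K = 5K + 4 ⇒ K = -1.
General: c(n) = A·(5)^n - 1.
Apply c(0) = 10: A - 1 = 10 ⇒ A = 11.
So c(n) = 11 \cdot 5^{n} - 1.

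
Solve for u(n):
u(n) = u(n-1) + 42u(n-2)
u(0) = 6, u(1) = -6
Characteristic equation: x² - x - 42 = 0, which factors as (x - (-6))(x - (7)) = 0.
Roots r₁ = -6, r₂ = 7 (distinct).
General solution: u(n) = A·(-6)^n + B·(7)^n.
From u(0) = 6: A + B = 6.
From u(1) = -6: -6A + 7B = -6.
Solving: A = \frac{48}{13}, B = \frac{30}{13}.
So u(n) = \frac{48 \left(-6\right)^{n}}{13} + \frac{30 \cdot 7^{n}}{13}.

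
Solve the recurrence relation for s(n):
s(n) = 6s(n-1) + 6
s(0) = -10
First-order linear non-homogeneous.
Homogeneous solution: s_h(n) = A·(6)^n.
Try constant particular solution s_p = K: K = 6K + 6 ⇒ K = - \frac{6}{5}.
General: s(n) = A·(6)^n - \frac{6}{5}.
Apply s(0) = -10: A - \frac{6}{5} = -10 ⇒ A = - \frac{44}{5}.
So s(n) = - \frac{44 \cdot 6^{n}}{5} - \frac{6}{5}.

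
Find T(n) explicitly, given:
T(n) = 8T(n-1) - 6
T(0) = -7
First-order linear non-homogeneous.
Homogeneous solution: T_h(n) = A·(8)^n.
Try constant particular solution T_p = K: K = 8K - 6 ⇒ K = \frac{6}{7}.
General: T(n) = A·(8)^n + \frac{6}{7}.
Apply T(0) = -7: A + \frac{6}{7} = -7 ⇒ A = - \frac{55}{7}.
So T(n) = \frac{6}{7} - \frac{55 \cdot 8^{n}}{7}.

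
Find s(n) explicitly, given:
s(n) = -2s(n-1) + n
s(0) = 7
First-order linear with linear forcing.
Homogeneous solution: s_h(n) = A·(-2)^n.
Try particular s_p(n) = pn + q. Substituting:
  pn + q = -2(p(n-1) + q) + n.
Matching the n-coefficient: p = -2p + 1 ⇒ p = \frac{1}{3}.
Matching constants: q = 2p - 2q ⇒ q = \frac{2}{9}.
General: s(n) = A·(-2)^n + \frac{n}{3} + \frac{2}{9}.
Apply s(0) = 7: A + \frac{2}{9} = 7 ⇒ A = \frac{61}{9}.
So s(n) = \frac{61 \left(-2\right)^{n}}{9} + \frac{n}{3} + \frac{2}{9}.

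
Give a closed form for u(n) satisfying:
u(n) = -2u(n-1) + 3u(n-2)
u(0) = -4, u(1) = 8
Characteristic equation: x² + 2x - 3 = 0, which factors as (x - (1))(x - (-3)) = 0.
Roots r₁ = 1, r₂ = -3 (distinct).
General solution: u(n) = A·(1)^n + B·(-3)^n.
From u(0) = -4: A + B = -4.
From u(1) = 8: A - 3B = 8.
Solving: A = -1, B = -3.
So u(n) = - 3 \left(-3\right)^{n} - 1.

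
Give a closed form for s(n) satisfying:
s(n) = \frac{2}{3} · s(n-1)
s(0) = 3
Pure geometric recurrence with ratio \frac{2}{3}.
By induction s(n) = s(0) · (\frac{2}{3})^n = 3 \left(\frac{2}{3}\right)^{n}.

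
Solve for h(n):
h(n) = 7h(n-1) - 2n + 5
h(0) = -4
First-order linear with linear forcing.
Homogeneous solution: h_h(n) = A·(7)^n.
Try particular h_p(n) = pn + q. Substituting:
  pn + q = 7(p(n-1) + q) - 2n + 5.
Matching the n-coefficient: p = 7p - 2 ⇒ p = \frac{1}{3}.
Matching constants: q = -7p + 7q + 5 ⇒ q = - \frac{4}{9}.
General: h(n) = A·(7)^n + \frac{n}{3} - \frac{4}{9}.
Apply h(0) = -4: A - \frac{4}{9} = -4 ⇒ A = - \frac{32}{9}.
So h(n) = - \frac{32 \cdot 7^{n}}{9} + \frac{n}{3} - \frac{4}{9}.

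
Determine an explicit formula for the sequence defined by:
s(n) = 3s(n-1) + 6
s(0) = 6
First-order linear non-homogeneous.
Homogeneous solution: s_h(n) = A·(3)^n.
Try constant particular solution s_p = K: K = 3K + 6 ⇒ K = -3.
General: s(n) = A·(3)^n - 3.
Apply s(0) = 6: A - 3 = 6 ⇒ A = 9.
So s(n) = 9 \cdot 3^{n} - 3.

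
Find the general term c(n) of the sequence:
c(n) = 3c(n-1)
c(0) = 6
This is a homogeneous first-order recurrence with ratio 3.
By induction c(n) = c(0) · (3)^n = 6 \cdot 3^{n}.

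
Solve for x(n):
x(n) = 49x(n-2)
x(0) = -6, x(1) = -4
Characteristic equation: x² - 49 = 0, which factors as (x - (-7))(x - (7)) = 0.
Roots r₁ = -7, r₂ = 7 (distinct).
General solution: x(n) = A·(-7)^n + B·(7)^n.
From x(0) = -6: A + B = -6.
From x(1) = -4: -7A + 7B = -4.
Solving: A = - \frac{19}{7}, B = - \frac{23}{7}.
So x(n) = - \frac{19 \left(-7\right)^{n}}{7} - \frac{23 \cdot 7^{n}}{7}.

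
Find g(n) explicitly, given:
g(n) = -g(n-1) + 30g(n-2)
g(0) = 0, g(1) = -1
Characteristic equation: x² + x - 30 = 0, which factors as (x - (5))(x - (-6)) = 0.
Roots r₁ = 5, r₂ = -6 (distinct).
General solution: g(n) = A·(5)^n + B·(-6)^n.
From g(0) = 0: A + B = 0.
From g(1) = -1: 5A - 6B = -1.
Solving: A = - \frac{1}{11}, B = \frac{1}{11}.
So g(n) = \frac{\left(-6\right)^{n}}{11} - \frac{5^{n}}{11}.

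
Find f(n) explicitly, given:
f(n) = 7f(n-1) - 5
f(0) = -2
First-order linear non-homogeneous.
Homogeneous solution: f_h(n) = A·(7)^n.
Try constant particular solution f_p = K: K = 7K - 5 ⇒ K = \frac{5}{6}.
General: f(n) = A·(7)^n + \frac{5}{6}.
Apply f(0) = -2: A + \frac{5}{6} = -2 ⇒ A = - \frac{17}{6}.
So f(n) = \frac{5}{6} - \frac{17 \cdot 7^{n}}{6}.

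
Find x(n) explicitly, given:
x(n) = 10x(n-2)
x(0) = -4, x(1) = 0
Characteristic equation: x² - 10 = 0.
Discriminant Δ = (0)² + 4·(10) = 40.
Roots r₁,₂ = (0 ± √40)/2, so r₁ = \sqrt{10}, r₂ = - \sqrt{10}.
General solution: x(n) = A·r₁^n + B·r₂^n.
From the initial conditions, A + B = -4 and r₁A + r₂B = 0.
Since r₁ - r₂ = √40: A = (0 - (-4)r₂)/√40 = -2, and B = -4 - A = -2.
So x(n) = \left(-2\right)\left(\sqrt{10}\right)^n + \left(-2\right)\left(- \sqrt{10}\right)^n.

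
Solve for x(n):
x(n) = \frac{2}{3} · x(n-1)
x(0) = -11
Pure geometric recurrence with ratio \frac{2}{3}.
By induction x(n) = x(0) · (\frac{2}{3})^n = - 11 \left(\frac{2}{3}\right)^{n}.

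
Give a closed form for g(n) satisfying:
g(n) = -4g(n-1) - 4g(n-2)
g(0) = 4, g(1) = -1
Characteristic equation: x² + 4x + 4 = 0, which is (x - (-2))².
Repeated root r = -2.
General solution: g(n) = (A + Bn)·(-2)^n.
From g(0) = 4: A = 4.
From g(1) = -1: (A + B)·(-2) = -1 ⇒ B = - \frac{7}{2}.
So g(n) = \left(4 - \frac{7 n}{2}\right) \cdot (-2)^n.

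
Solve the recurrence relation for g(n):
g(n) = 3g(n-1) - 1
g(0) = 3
First-order linear non-homogeneous.
Homogeneous solution: g_h(n) = A·(3)^n.
Try constant particular solution g_p = K: K = 3K - 1 ⇒ K = \frac{1}{2}.
General: g(n) = A·(3)^n + \frac{1}{2}.
Apply g(0) = 3: A + \frac{1}{2} = 3 ⇒ A = \frac{5}{2}.
So g(n) = \frac{5 \cdot 3^{n}}{2} + \frac{1}{2}.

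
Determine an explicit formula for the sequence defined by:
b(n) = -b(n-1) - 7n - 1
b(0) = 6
First-order linear with linear forcing.
Homogeneous solution: b_h(n) = A·(-1)^n.
Try particular b_p(n) = pn + q. Substituting:
  pn + q = -(p(n-1) + q) - 7n - 1.
Matching the n-coefficient: p = -p - 7 ⇒ p = - \frac{7}{2}.
Matching constants: q = p - q - 1 ⇒ q = - \frac{9}{4}.
General: b(n) = A·(-1)^n - \frac{7 n}{2} - \frac{9}{4}.
Apply b(0) = 6: A - \frac{9}{4} = 6 ⇒ A = \frac{33}{4}.
So b(n) = \frac{33 \left(-1\right)^{n}}{4} - \frac{7 n}{2} - \frac{9}{4}.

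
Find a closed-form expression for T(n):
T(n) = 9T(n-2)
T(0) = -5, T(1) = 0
Characteristic equation: x² - 9 = 0, which factors as (x - (3))(x - (-3)) = 0.
Roots r₁ = 3, r₂ = -3 (distinct).
General solution: T(n) = A·(3)^n + B·(-3)^n.
From T(0) = -5: A + B = -5.
From T(1) = 0: 3A - 3B = 0.
Solving: A = - \frac{5}{2}, B = - \frac{5}{2}.
So T(n) = - \frac{5 \left(-3\right)^{n}}{2} - \frac{5 \cdot 3^{n}}{2}.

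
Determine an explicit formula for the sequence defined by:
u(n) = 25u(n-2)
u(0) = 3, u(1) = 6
Characteristic equation: x² - 25 = 0, which factors as (x - (-5))(x - (5)) = 0.
Roots r₁ = -5, r₂ = 5 (distinct).
General solution: u(n) = A·(-5)^n + B·(5)^n.
From u(0) = 3: A + B = 3.
From u(1) = 6: -5A + 5B = 6.
Solving: A = \frac{9}{10}, B = \frac{21}{10}.
So u(n) = \frac{9 \left(-5\right)^{n}}{10} + \frac{21 \cdot 5^{n}}{10}.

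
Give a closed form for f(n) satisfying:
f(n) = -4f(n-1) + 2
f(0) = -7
First-order linear non-homogeneous.
Homogeneous solution: f_h(n) = A·(-4)^n.
Try constant particular solution f_p = K: K = -4K + 2 ⇒ K = \frac{2}{5}.
General: f(n) = A·(-4)^n + \frac{2}{5}.
Apply f(0) = -7: A + \frac{2}{5} = -7 ⇒ A = - \frac{37}{5}.
So f(n) = \frac{2}{5} - \frac{37 \left(-4\right)^{n}}{5}.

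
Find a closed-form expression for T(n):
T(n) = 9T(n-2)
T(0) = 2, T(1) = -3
Characteristic equation: x² - 9 = 0, which factors as (x - (3))(x - (-3)) = 0.
Roots r₁ = 3, r₂ = -3 (distinct).
General solution: T(n) = A·(3)^n + B·(-3)^n.
From T(0) = 2: A + B = 2.
From T(1) = -3: 3A - 3B = -3.
Solving: A = \frac{1}{2}, B = \frac{3}{2}.
So T(n) = \frac{3 \left(-3\right)^{n}}{2} + \frac{3^{n}}{2}.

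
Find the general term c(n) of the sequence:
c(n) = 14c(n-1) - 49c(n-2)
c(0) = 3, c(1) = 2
Characteristic equation: x² - 14x + 49 = 0, which is (x - (7))².
Repeated root r = 7.
General solution: c(n) = (A + Bn)·(7)^n.
From c(0) = 3: A = 3.
From c(1) = 2: (A + B)·(7) = 2 ⇒ B = - \frac{19}{7}.
So c(n) = \left(3 - \frac{19 n}{7}\right) \cdot (7)^n.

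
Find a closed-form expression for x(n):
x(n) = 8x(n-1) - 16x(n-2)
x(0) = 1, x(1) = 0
Characteristic equation: x² - 8x + 16 = 0, which is (x - (4))².
Repeated root r = 4.
General solution: x(n) = (A + Bn)·(4)^n.
From x(0) = 1: A = 1.
From x(1) = 0: (A + B)·(4) = 0 ⇒ B = -1.
So x(n) = \left(1 - n\right) \cdot (4)^n.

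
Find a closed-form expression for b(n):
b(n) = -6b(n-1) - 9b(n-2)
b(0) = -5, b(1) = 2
Characteristic equation: x² + 6x + 9 = 0, which is (x - (-3))².
Repeated root r = -3.
General solution: b(n) = (A + Bn)·(-3)^n.
From b(0) = -5: A = -5.
From b(1) = 2: (A + B)·(-3) = 2 ⇒ B = \frac{13}{3}.
So b(n) = \left(\frac{13 n}{3} - 5\right) \cdot (-3)^n.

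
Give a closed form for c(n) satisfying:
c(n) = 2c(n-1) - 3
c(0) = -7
First-order linear non-homogeneous.
Homogeneous solution: c_h(n) = A·(2)^n.
Try constant particular solution c_p = K: K = 2K - 3 ⇒ K = 3.
General: c(n) = A·(2)^n + 3.
Apply c(0) = -7: A + 3 = -7 ⇒ A = -10.
So c(n) = 3 - 10 \cdot 2^{n}.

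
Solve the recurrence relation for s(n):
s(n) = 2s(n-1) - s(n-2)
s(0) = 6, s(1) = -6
Characteristic equation: x² - 2x + 1 = 0, which is (x - (1))².
Repeated root r = 1.
General solution: s(n) = (A + Bn)·(1)^n.
From s(0) = 6: A = 6.
From s(1) = -6: (A + B)·(1) = -6 ⇒ B = -12.
So s(n) = \left(6 - 12 n\right) \cdot (1)^n.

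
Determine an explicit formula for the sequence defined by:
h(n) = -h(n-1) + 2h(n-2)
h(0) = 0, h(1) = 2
Characteristic equation: x² + x - 2 = 0, which factors as (x - (-2))(x - (1)) = 0.
Roots r₁ = -2, r₂ = 1 (distinct).
General solution: h(n) = A·(-2)^n + B·(1)^n.
From h(0) = 0: A + B = 0.
From h(1) = 2: -2A + B = 2.
Solving: A = - \frac{2}{3}, B = \frac{2}{3}.
So h(n) = \frac{2}{3} - \frac{2 \left(-2\right)^{n}}{3}.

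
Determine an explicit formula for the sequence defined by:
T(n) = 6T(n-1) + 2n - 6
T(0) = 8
First-order linear with linear forcing.
Homogeneous solution: T_h(n) = A·(6)^n.
Try particular T_p(n) = pn + q. Substituting:
  pn + q = 6(p(n-1) + q) + 2n - 6.
Matching the n-coefficient: p = 6p + 2 ⇒ p = - \frac{2}{5}.
Matching constants: q = -6p + 6q - 6 ⇒ q = \frac{18}{25}.
General: T(n) = A·(6)^n - \frac{2 n}{5} + \frac{18}{25}.
Apply T(0) = 8: A + \frac{18}{25} = 8 ⇒ A = \frac{182}{25}.
So T(n) = \frac{182 \cdot 6^{n}}{25} - \frac{2 n}{5} + \frac{18}{25}.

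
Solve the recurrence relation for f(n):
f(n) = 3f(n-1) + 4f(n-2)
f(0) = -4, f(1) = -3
Characteristic equation: x² - 3x - 4 = 0, which factors as (x - (-1))(x - (4)) = 0.
Roots r₁ = -1, r₂ = 4 (distinct).
General solution: f(n) = A·(-1)^n + B·(4)^n.
From f(0) = -4: A + B = -4.
From f(1) = -3: -A + 4B = -3.
Solving: A = - \frac{13}{5}, B = - \frac{7}{5}.
So f(n) = - \frac{13 \left(-1\right)^{n}}{5} - \frac{7 \cdot 4^{n}}{5}.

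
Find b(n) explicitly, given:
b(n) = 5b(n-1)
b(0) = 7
This is a homogeneous first-order recurrence with ratio 5.
By induction b(n) = b(0) · (5)^n = 7 \cdot 5^{n}.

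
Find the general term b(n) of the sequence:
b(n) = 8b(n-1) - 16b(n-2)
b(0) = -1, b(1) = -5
Characteristic equation: x² - 8x + 16 = 0, which is (x - (4))².
Repeated root r = 4.
General solution: b(n) = (A + Bn)·(4)^n.
From b(0) = -1: A = -1.
From b(1) = -5: (A + B)·(4) = -5 ⇒ B = - \frac{1}{4}.
So b(n) = \left(- \frac{n}{4} - 1\right) \cdot (4)^n.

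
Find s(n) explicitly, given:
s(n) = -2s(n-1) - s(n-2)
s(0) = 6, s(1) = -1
Characteristic equation: x² + 2x + 1 = 0, which is (x - (-1))².
Repeated root r = -1.
General solution: s(n) = (A + Bn)·(-1)^n.
From s(0) = 6: A = 6.
From s(1) = -1: (A + B)·(-1) = -1 ⇒ B = -5.
So s(n) = \left(6 - 5 n\right) \cdot (-1)^n.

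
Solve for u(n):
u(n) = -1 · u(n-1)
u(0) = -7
Pure geometric recurrence with ratio -1.
By induction u(n) = u(0) · (-1)^n = - 7 \left(-1\right)^{n}.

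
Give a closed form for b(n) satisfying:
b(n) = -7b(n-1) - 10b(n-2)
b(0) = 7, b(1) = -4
Characteristic equation: x² + 7x + 10 = 0, which factors as (x - (-2))(x - (-5)) = 0.
Roots r₁ = -2, r₂ = -5 (distinct).
General solution: b(n) = A·(-2)^n + B·(-5)^n.
From b(0) = 7: A + B = 7.
From b(1) = -4: -2A - 5B = -4.
Solving: A = \frac{31}{3}, B = - \frac{10}{3}.
So b(n) = \frac{31 \left(-2\right)^{n}}{3} - \frac{10 \left(-5\right)^{n}}{3}.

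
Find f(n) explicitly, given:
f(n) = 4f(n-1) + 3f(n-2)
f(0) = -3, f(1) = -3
Characteristic equation: x² - 4x - 3 = 0.
Discriminant Δ = (4)² + 4·(3) = 28.
Roots r₁,₂ = (4 ± √28)/2, so r₁ = 2 + \sqrt{7}, r₂ = 2 - \sqrt{7}.
General solution: f(n) = A·r₁^n + B·r₂^n.
From the initial conditions, A + B = -3 and r₁A + r₂B = -3.
Since r₁ - r₂ = √28: A = (-3 - (-3)r₂)/√28 = - \frac{3}{2} + \frac{3 \sqrt{7}}{14}, and B = -3 - A = - \frac{3}{2} - \frac{3 \sqrt{7}}{14}.
So f(n) = \left(- \frac{3}{2} + \frac{3 \sqrt{7}}{14}\right)\left(2 + \sqrt{7}\right)^n + \left(- \frac{3}{2} - \frac{3 \sqrt{7}}{14}\right)\left(2 - \sqrt{7}\right)^n.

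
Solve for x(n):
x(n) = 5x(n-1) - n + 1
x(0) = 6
First-order linear with linear forcing.
Homogeneous solution: x_h(n) = A·(5)^n.
Try particular x_p(n) = pn + q. Substituting:
  pn + q = 5(p(n-1) + q) - n + 1.
Matching the n-coefficient: p = 5p - 1 ⇒ p = \frac{1}{4}.
Matching constants: q = -5p + 5q + 1 ⇒ q = \frac{1}{16}.
General: x(n) = A·(5)^n + \frac{n}{4} + \frac{1}{16}.
Apply x(0) = 6: A + \frac{1}{16} = 6 ⇒ A = \frac{95}{16}.
So x(n) = \frac{95 \cdot 5^{n}}{16} + \frac{n}{4} + \frac{1}{16}.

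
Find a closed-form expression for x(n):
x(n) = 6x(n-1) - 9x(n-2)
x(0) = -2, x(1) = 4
Characteristic equation: x² - 6x + 9 = 0, which is (x - (3))².
Repeated root r = 3.
General solution: x(n) = (A + Bn)·(3)^n.
From x(0) = -2: A = -2.
From x(1) = 4: (A + B)·(3) = 4 ⇒ B = \frac{10}{3}.
So x(n) = \left(\frac{10 n}{3} - 2\right) \cdot (3)^n.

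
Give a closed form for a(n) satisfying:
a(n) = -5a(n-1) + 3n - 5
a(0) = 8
First-order linear with linear forcing.
Homogeneous solution: a_h(n) = A·(-5)^n.
Try particular a_p(n) = pn + q. Substituting:
  pn + q = -5(p(n-1) + q) + 3n - 5.
Matching the n-coefficient: p = -5p + 3 ⇒ p = \frac{1}{2}.
Matching constants: q = 5p - 5q - 5 ⇒ q = - \frac{5}{12}.
General: a(n) = A·(-5)^n + \frac{n}{2} - \frac{5}{12}.
Apply a(0) = 8: A - \frac{5}{12} = 8 ⇒ A = \frac{101}{12}.
So a(n) = \frac{101 \left(-5\right)^{n}}{12} + \frac{n}{2} - \frac{5}{12}.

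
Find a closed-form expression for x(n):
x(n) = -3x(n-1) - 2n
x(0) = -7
First-order linear with linear forcing.
Homogeneous solution: x_h(n) = A·(-3)^n.
Try particular x_p(n) = pn + q. Substituting:
  pn + q = -3(p(n-1) + q) - 2n.
Matching the n-coefficient: p = -3p - 2 ⇒ p = - \frac{1}{2}.
Matching constants: q = 3p - 3q ⇒ q = - \frac{3}{8}.
General: x(n) = A·(-3)^n - \frac{n}{2} - \frac{3}{8}.
Apply x(0) = -7: A - \frac{3}{8} = -7 ⇒ A = - \frac{53}{8}.
So x(n) = - \frac{53 \left(-3\right)^{n}}{8} - \frac{n}{2} - \frac{3}{8}.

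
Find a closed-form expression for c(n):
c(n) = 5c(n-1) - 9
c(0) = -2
First-order linear non-homogeneous.
Homogeneous solution: c_h(n) = A·(5)^n.
Try constant particular solution c_p = K: K = 5K - 9 ⇒ K = \frac{9}{4}.
General: c(n) = A·(5)^n + \frac{9}{4}.
Apply c(0) = -2: A + \frac{9}{4} = -2 ⇒ A = - \frac{17}{4}.
So c(n) = \frac{9}{4} - \frac{17 \cdot 5^{n}}{4}.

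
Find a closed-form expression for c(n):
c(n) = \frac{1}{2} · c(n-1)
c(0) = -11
Pure geometric recurrence with ratio \frac{1}{2}.
By induction c(n) = c(0) · (\frac{1}{2})^n = - 11 \cdot 2^{- n}.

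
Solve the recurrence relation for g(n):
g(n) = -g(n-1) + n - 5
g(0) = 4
First-order linear with linear forcing.
Homogeneous solution: g_h(n) = A·(-1)^n.
Try particular g_p(n) = pn + q. Substituting:
  pn + q = -(p(n-1) + q) + n - 5.
Matching the n-coefficient: p = -p + 1 ⇒ p = \frac{1}{2}.
Matching constants: q = p - q - 5 ⇒ q = - \frac{9}{4}.
General: g(n) = A·(-1)^n + \frac{n}{2} - \frac{9}{4}.
Apply g(0) = 4: A - \frac{9}{4} = 4 ⇒ A = \frac{25}{4}.
So g(n) = \frac{25 \left(-1\right)^{n}}{4} + \frac{n}{2} - \frac{9}{4}.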